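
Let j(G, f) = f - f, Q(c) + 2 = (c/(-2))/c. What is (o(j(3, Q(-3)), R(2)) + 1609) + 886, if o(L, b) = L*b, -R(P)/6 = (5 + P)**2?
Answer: 2495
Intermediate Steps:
Q(c) = -5/2 (Q(c) = -2 + (c/(-2))/c = -2 + (c*(-1/2))/c = -2 + (-c/2)/c = -2 - 1/2 = -5/2)
R(P) = -6*(5 + P)**2
j(G, f) = 0
(o(j(3, Q(-3)), R(2)) + 1609) + 886 = (0*(-6*(5 + 2)**2) + 1609) + 886 = (0*(-6*7**2) + 1609) + 886 = (0*(-6*49) + 1609) + 886 = (0*(-294) + 1609) + 886 = (0 + 1609) + 886 = 1609 + 886 = 2495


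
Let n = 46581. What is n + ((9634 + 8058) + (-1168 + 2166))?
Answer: 65271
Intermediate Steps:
n + ((9634 + 8058) + (-1168 + 2166)) = 46581 + ((9634 + 8058) + (-1168 + 2166)) = 46581 + (17692 + 998) = 46581 + 18690 = 65271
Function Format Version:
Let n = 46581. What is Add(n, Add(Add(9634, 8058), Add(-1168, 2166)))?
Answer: 65271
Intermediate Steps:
Add(n, Add(Add(9634, 8058), Add(-1168, 2166))) = Add(46581, Add(Add(9634, 8058), Add(-1168, 2166))) = Add(46581, Add(17692, 998)) = Add(46581, 18690) = 65271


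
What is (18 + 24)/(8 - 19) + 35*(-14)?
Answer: -5432/11 ≈ -493.82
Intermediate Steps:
(18 + 24)/(8 - 19) + 35*(-14) = 42/(-11) - 490 = 42*(-1/11) - 490 = -42/11 - 490 = -5432/11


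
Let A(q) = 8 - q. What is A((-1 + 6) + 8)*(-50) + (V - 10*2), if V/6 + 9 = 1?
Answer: 182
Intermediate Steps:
V = -48 (V = -54 + 6*1 = -54 + 6 = -48)
A((-1 + 6) + 8)*(-50) + (V - 10*2) = (8 - ((-1 + 6) + 8))*(-50) + (-48 - 10*2) = (8 - (5 + 8))*(-50) + (-48 - 20) = (8 - 1*13)*(-50) - 68 = (8 - 13)*(-50) - 68 = -5*(-50) - 68 = 250 - 68 = 182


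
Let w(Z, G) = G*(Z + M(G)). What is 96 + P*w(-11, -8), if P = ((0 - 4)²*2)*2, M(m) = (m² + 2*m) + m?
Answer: -14752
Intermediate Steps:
M(m) = m² + 3*m
P = 64 (P = ((-4)²*2)*2 = (16*2)*2 = 32*2 = 64)
w(Z, G) = G*(Z + G*(3 + G))
96 + P*w(-11, -8) = 96 + 64*(-8*(-11 - 8*(3 - 8))) = 96 + 64*(-8*(-11 - 8*(-5))) = 96 + 64*(-8*(-11 + 40)) = 96 + 64*(-8*29) = 96 + 64*(-232) = 96 - 14848 = -14752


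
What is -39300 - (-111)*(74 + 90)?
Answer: -21096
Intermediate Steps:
-39300 - (-111)*(74 + 90) = -39300 - (-111)*164 = -39300 - 1*(-18204) = -39300 + 18204 = -21096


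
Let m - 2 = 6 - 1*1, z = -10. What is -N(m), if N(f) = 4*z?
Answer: 40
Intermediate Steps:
m = 7 (m = 2 + (6 - 1*1) = 2 + (6 - 1) = 2 + 5 = 7)
N(f) = -40 (N(f) = 4*(-10) = -40)
-N(m) = -1*(-40) = 40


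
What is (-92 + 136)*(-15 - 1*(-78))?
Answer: 2772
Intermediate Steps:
(-92 + 136)*(-15 - 1*(-78)) = 44*(-15 + 78) = 44*63 = 2772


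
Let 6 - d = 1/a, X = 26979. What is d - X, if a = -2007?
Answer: -54134810/2007 ≈ -26973.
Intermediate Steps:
d = 12043/2007 (d = 6 - 1/(-2007) = 6 - 1*(-1/2007) = 6 + 1/2007 = 12043/2007 ≈ 6.0005)
d - X = 12043/2007 - 1*26979 = 12043/2007 - 26979 = -54134810/2007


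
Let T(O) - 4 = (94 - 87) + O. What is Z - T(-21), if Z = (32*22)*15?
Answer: 10570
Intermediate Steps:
T(O) = 11 + O (T(O) = 4 + ((94 - 87) + O) = 4 + (7 + O) = 11 + O)
Z = 10560 (Z = 704*15 = 10560)
Z - T(-21) = 10560 - (11 - 21) = 10560 - 1*(-10) = 10560 + 10 = 10570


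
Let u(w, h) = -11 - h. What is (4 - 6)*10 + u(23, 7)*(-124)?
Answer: 2212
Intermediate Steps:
(4 - 6)*10 + u(23, 7)*(-124) = (4 - 6)*10 + (-11 - 1*7)*(-124) = -2*10 + (-11 - 7)*(-124) = -20 - 18*(-124) = -20 + 2232 = 2212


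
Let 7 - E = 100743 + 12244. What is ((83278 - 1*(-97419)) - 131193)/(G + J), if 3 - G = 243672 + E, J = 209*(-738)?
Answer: -49504/284931 ≈ -0.17374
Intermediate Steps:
E = -112980 (E = 7 - (100743 + 12244) = 7 - 1*112987 = 7 - 112987 = -112980)
J = -154242
G = -130689 (G = 3 - (243672 - 112980) = 3 - 1*130692 = 3 - 130692 = -130689)
((83278 - 1*(-97419)) - 131193)/(G + J) = ((83278 - 1*(-97419)) - 131193)/(-130689 - 154242) = ((83278 + 97419) - 131193)/(-284931) = (180697 - 131193)*(-1/284931) = 49504*(-1/284931) = -49504/284931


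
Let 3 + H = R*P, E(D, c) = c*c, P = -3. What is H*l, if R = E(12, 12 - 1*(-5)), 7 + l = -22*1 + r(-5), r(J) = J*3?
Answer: 38280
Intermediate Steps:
E(D, c) = c²
r(J) = 3*J
l = -44 (l = -7 + (-22*1 + 3*(-5)) = -7 + (-22 - 15) = -7 - 37 = -44)
R = 289 (R = (12 - 1*(-5))² = (12 + 5)² = 17² = 289)
H = -870 (H = -3 + 289*(-3) = -3 - 867 = -870)
H*l = -870*(-44) = 38280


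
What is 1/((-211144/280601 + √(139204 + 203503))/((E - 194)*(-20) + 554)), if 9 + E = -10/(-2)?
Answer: 267441939993616/26983649472242371 + 355418462301314*√342707/26983649472242371 ≈ 7.7207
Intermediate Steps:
E = -4 (E = -9 - 10/(-2) = -9 - ½*(-10) = -9 + 5 = -4)
1/((-211144/280601 + √(139204 + 203503))/((E - 194)*(-20) + 554)) = 1/((-211144/280601 + √(139204 + 203503))/((-4 - 194)*(-20) + 554)) = 1/((-211144*1/280601 + √342707)/(-198*(-20) + 554)) = 1/((-211144/280601 + √342707)/(3960 + 554)) = 1/((-211144/280601 + √342707)/4514) = 1/((-211144/280601 + √342707)*(1/4514)) = 1/(-105572/633316457 + √342707/4514)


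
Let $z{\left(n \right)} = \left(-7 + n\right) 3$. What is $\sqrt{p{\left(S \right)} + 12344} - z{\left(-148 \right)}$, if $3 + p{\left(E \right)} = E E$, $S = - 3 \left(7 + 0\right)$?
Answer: $465 + \sqrt{12782} \approx 578.06$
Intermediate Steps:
$z{\left(n \right)} = -21 + 3 n$
$S = -21$ ($S = \left(-3\right) 7 = -21$)
$p{\left(E \right)} = -3 + E^{2}$ ($p{\left(E \right)} = -3 + E E = -3 + E^{2}$)
$\sqrt{p{\left(S \right)} + 12344} - z{\left(-148 \right)} = \sqrt{\left(-3 + \left(-21\right)^{2}\right) + 12344} - \left(-21 + 3 \left(-148\right)\right) = \sqrt{\left(-3 + 441\right) + 12344} - \left(-21 - 444\right) = \sqrt{438 + 12344} - -465 = \sqrt{12782} + 465 = 465 + \sqrt{12782}$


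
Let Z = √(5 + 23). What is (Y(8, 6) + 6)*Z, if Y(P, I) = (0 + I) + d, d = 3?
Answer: 30*√7 ≈ 79.373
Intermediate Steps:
Y(P, I) = 3 + I (Y(P, I) = (0 + I) + 3 = I + 3 = 3 + I)
Z = 2*√7 (Z = √28 = 2*√7 ≈ 5.2915)
(Y(8, 6) + 6)*Z = ((3 + 6) + 6)*(2*√7) = (9 + 6)*(2*√7) = 15*(2*√7) = 30*√7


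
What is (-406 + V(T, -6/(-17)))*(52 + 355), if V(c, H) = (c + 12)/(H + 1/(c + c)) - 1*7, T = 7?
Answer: -15136737/101 ≈ -1.4987e+5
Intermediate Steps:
V(c, H) = -7 + (12 + c)/(H + 1/(2*c)) (V(c, H) = (12 + c)/(H + 1/(2*c)) - 7 = -7 + (12 + c)/(H + 1/(2*c)))
(-406 + V(T, -6/(-17)))*(52 + 355) = (-406 + (-7 + 2*7² + 24*7 - 14*(-6/(-17))*7)/(1 + 2*(-6/(-17))*7))*(52 + 355) = (-406 + (-7 + 2*49 + 168 - 14*(-6*(-1/17))*7)/(1 + 2*(-6*(-1/17))*7))*407 = (-406 + (-7 + 98 + 168 - 14*6/17*7)/(1 + 2*(6/17)*7))*407 = (-406 + (-7 + 98 + 168 - 588/17)/(1 + 84/17))*407 = (-406 + (3815/17)/(101/17))*407 = (-406 + (17/101)*(3815/17))*407 = (-406 + 3815/101)*407 = -37191/101*407 = -15136737/101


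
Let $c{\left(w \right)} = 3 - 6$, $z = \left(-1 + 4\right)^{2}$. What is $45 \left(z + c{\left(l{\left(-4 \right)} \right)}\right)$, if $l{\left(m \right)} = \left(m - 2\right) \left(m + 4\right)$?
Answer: $270$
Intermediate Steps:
$z = 9$ ($z = 3^{2} = 9$)
$l{\left(m \right)} = \left(-2 + m\right) \left(4 + m\right)$
$c{\left(w \right)} = -3$
$45 \left(z + c{\left(l{\left(-4 \right)} \right)}\right) = 45 \left(9 - 3\right) = 45 \cdot 6 = 270$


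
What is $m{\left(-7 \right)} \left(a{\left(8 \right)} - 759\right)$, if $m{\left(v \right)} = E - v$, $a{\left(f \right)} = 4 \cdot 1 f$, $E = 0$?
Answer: $-5089$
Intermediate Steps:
$a{\left(f \right)} = 4 f$
$m{\left(v \right)} = - v$ ($m{\left(v \right)} = 0 - v = - v$)
$m{\left(-7 \right)} \left(a{\left(8 \right)} - 759\right) = \left(-1\right) \left(-7\right) \left(4 \cdot 8 - 759\right) = 7 \left(32 - 759\right) = 7 \left(-727\right) = -5089$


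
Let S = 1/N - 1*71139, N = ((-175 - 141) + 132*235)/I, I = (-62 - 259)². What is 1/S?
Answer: -30704/2184148815 ≈ -1.4058e-5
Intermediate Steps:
I = 103041 (I = (-321)² = 103041)
N = 30704/103041 (N = ((-175 - 141) + 132*235)/103041 = (-316 + 31020)*(1/103041) = 30704*(1/103041) = 30704/103041 ≈ 0.29798)
S = -2184148815/30704 (S = 1/(30704/103041) - 1*71139 = 103041/30704 - 71139 = -2184148815/30704 ≈ -71136.)
1/S = 1/(-2184148815/30704) = -30704/2184148815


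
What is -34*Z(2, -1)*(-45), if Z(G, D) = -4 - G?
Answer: -9180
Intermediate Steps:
-34*Z(2, -1)*(-45) = -34*(-4 - 1*2)*(-45) = -34*(-4 - 2)*(-45) = -34*(-6)*(-45) = 204*(-45) = -9180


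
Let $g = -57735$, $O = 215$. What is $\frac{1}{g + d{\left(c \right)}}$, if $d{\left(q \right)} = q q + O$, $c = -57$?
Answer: $- \frac{1}{54271} \approx -1.8426 \cdot 10^{-5}$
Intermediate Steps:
$d{\left(q \right)} = 215 + q^{2}$ ($d{\left(q \right)} = q q + 215 = q^{2} + 215 = 215 + q^{2}$)
$\frac{1}{g + d{\left(c \right)}} = \frac{1}{-57735 + \left(215 + \left(-57\right)^{2}\right)} = \frac{1}{-57735 + \left(215 + 3249\right)} = \frac{1}{-57735 + 3464} = \frac{1}{-54271} = - \frac{1}{54271}$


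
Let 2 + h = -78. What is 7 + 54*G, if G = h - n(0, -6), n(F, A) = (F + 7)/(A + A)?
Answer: -8563/2 ≈ -4281.5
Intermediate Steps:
h = -80 (h = -2 - 78 = -80)
n(F, A) = (7 + F)/(2*A) (n(F, A) = (7 + F)/((2*A)) = (7 + F)*(1/(2*A)) = (7 + F)/(2*A))
G = -953/12 (G = -80 - (7 + 0)/(2*(-6)) = -80 - (-1)*7/(2*6) = -80 - 1*(-7/12) = -80 + 7/12 = -953/12 ≈ -79.417)
7 + 54*G = 7 + 54*(-953/12) = 7 - 8577/2 = -8563/2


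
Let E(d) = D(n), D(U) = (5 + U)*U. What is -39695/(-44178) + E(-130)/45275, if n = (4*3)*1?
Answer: 1806203437/2000158950 ≈ 0.90303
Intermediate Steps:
n = 12 (n = 12*1 = 12)
D(U) = U*(5 + U)
E(d) = 204 (E(d) = 12*(5 + 12) = 12*17 = 204)
-39695/(-44178) + E(-130)/45275 = -39695/(-44178) + 204/45275 = -39695*(-1/44178) + 204*(1/45275) = 39695/44178 + 204/45275 = 1806203437/2000158950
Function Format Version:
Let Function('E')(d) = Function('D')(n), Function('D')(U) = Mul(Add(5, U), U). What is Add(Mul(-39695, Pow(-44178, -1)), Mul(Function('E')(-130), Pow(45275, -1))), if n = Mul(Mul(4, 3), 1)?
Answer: Rational(1806203437, 2000158950) ≈ 0.90303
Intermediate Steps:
n = 12 (n = Mul(12, 1) = 12)
Function('D')(U) = Mul(U, Add(5, U))
Function('E')(d) = 204 (Function('E')(d) = Mul(12, Add(5, 12)) = Mul(12, 17) = 204)
Add(Mul(-39695, Pow(-44178, -1)), Mul(Function('E')(-130), Pow(45275, -1))) = Add(Mul(-39695, Pow(-44178, -1)), Mul(204, Pow(45275, -1))) = Add(Mul(-39695, Rational(-1, 44178)), Mul(204, Rational(1, 45275))) = Add(Rational(39695, 44178), Rational(204, 45275)) = Rational(1806203437, 2000158950)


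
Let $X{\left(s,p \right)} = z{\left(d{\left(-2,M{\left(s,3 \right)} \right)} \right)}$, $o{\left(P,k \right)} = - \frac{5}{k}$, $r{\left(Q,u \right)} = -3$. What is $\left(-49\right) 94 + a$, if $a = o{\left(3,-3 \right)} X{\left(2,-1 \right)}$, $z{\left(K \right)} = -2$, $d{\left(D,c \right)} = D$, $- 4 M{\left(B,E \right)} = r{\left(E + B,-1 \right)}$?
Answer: $- \frac{13828}{3} \approx -4609.3$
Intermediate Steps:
$M{\left(B,E \right)} = \frac{3}{4}$ ($M{\left(B,E \right)} = \left(- \frac{1}{4}\right) \left(-3\right) = \frac{3}{4}$)
$X{\left(s,p \right)} = -2$
$a = - \frac{10}{3}$ ($a = - \frac{5}{-3} \left(-2\right) = \left(-5\right) \left(- \frac{1}{3}\right) \left(-2\right) = \frac{5}{3} \left(-2\right) = - \frac{10}{3} \approx -3.3333$)
$\left(-49\right) 94 + a = \left(-49\right) 94 - \frac{10}{3} = -4606 - \frac{10}{3} = - \frac{13828}{3}$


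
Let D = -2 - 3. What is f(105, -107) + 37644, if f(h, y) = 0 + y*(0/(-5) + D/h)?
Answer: 790631/21 ≈ 37649.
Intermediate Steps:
D = -5
f(h, y) = -5*y/h (f(h, y) = 0 + y*(0/(-5) - 5/h) = 0 + y*(0*(-1/5) - 5/h) = 0 + y*(0 - 5/h) = 0 + y*(-5/h) = 0 - 5*y/h = -5*y/h)
f(105, -107) + 37644 = -5*(-107)/105 + 37644 = -5*(-107)*1/105 + 37644 = 107/21 + 37644 = 790631/21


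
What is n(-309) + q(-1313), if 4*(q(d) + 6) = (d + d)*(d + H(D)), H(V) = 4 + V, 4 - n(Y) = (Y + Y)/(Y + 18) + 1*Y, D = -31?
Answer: 85361443/97 ≈ 8.8002e+5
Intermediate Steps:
n(Y) = 4 - Y - 2*Y/(18 + Y) (n(Y) = 4 - ((Y + Y)/(Y + 18) + 1*Y) = 4 - ((2*Y)/(18 + Y) + Y) = 4 - (2*Y/(18 + Y) + Y) = 4 - (Y + 2*Y/(18 + Y)) = 4 + (-Y - 2*Y/(18 + Y)) = 4 - Y - 2*Y/(18 + Y))
q(d) = -6 + d*(-27 + d)/2 (q(d) = -6 + ((d + d)*(d + (4 - 31)))/4 = -6 + ((2*d)*(d - 27))/4 = -6 + ((2*d)*(-27 + d))/4 = -6 + (2*d*(-27 + d))/4 = -6 + d*(-27 + d)/2)
n(-309) + q(-1313) = (72 - 1*(-309)² - 16*(-309))/(18 - 309) + (-6 + (½)*(-1313)² - 27/2*(-1313)) = (72 - 1*95481 + 4944)/(-291) + (-6 + (½)*1723969 + 35451/2) = -(72 - 95481 + 4944)/291 + (-6 + 1723969/2 + 35451/2) = -1/291*(-90465) + 879704 = 30155/97 + 879704 = 85361443/97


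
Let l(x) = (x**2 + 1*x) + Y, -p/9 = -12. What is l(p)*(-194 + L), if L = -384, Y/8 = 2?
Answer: -6813464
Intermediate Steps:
Y = 16 (Y = 8*2 = 16)
p = 108 (p = -9*(-12) = 108)
l(x) = 16 + x + x**2 (l(x) = (x**2 + 1*x) + 16 = (x**2 + x) + 16 = (x + x**2) + 16 = 16 + x + x**2)
l(p)*(-194 + L) = (16 + 108 + 108**2)*(-194 - 384) = (16 + 108 + 11664)*(-578) = 11788*(-578) = -6813464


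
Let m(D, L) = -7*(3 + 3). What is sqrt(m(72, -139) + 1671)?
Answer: 3*sqrt(181) ≈ 40.361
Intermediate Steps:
m(D, L) = -42 (m(D, L) = -7*6 = -42)
sqrt(m(72, -139) + 1671) = sqrt(-42 + 1671) = sqrt(1629) = 3*sqrt(181)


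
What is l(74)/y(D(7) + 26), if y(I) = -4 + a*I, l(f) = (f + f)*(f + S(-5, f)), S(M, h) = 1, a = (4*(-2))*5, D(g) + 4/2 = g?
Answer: -2775/311 ≈ -8.9228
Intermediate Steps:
D(g) = -2 + g
a = -40 (a = -8*5 = -40)
l(f) = 2*f*(1 + f) (l(f) = (f + f)*(f + 1) = (2*f)*(1 + f) = 2*f*(1 + f))
y(I) = -4 - 40*I
l(74)/y(D(7) + 26) = (2*74*(1 + 74))/(-4 - 40*((-2 + 7) + 26)) = (2*74*75)/(-4 - 40*(5 + 26)) = 11100/(-4 - 40*31) = 11100/(-4 - 1240) = 11100/(-1244) = 11100*(-1/1244) = -2775/311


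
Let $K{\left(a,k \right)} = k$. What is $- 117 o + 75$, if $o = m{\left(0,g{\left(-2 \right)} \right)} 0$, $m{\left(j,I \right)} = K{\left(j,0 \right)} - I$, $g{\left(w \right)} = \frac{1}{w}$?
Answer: $75$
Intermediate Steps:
$m{\left(j,I \right)} = - I$ ($m{\left(j,I \right)} = 0 - I = - I$)
$o = 0$ ($o = - \frac{1}{-2} \cdot 0 = \left(-1\right) \left(- \frac{1}{2}\right) 0 = \frac{1}{2} \cdot 0 = 0$)
$- 117 o + 75 = \left(-117\right) 0 + 75 = 0 + 75 = 75$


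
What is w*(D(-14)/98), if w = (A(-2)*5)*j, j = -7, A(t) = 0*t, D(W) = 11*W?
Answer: 0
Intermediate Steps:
A(t) = 0
w = 0 (w = (0*5)*(-7) = 0*(-7) = 0)
w*(D(-14)/98) = 0*((11*(-14))/98) = 0*(-154*1/98) = 0*(-11/7) = 0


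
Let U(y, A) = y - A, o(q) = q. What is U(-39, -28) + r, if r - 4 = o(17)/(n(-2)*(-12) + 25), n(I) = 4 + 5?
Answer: -598/83 ≈ -7.2048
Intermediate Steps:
n(I) = 9
r = 315/83 (r = 4 + 17/(9*(-12) + 25) = 4 + 17/(-108 + 25) = 4 + 17/(-83) = 4 + 17*(-1/83) = 4 - 17/83 = 315/83 ≈ 3.7952)
U(-39, -28) + r = (-39 - 1*(-28)) + 315/83 = (-39 + 28) + 315/83 = -11 + 315/83 = -598/83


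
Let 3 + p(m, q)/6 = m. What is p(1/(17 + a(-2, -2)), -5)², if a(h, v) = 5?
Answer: 38025/121 ≈ 314.26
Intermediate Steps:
p(m, q) = -18 + 6*m
p(1/(17 + a(-2, -2)), -5)² = (-18 + 6/(17 + 5))² = (-18 + 6/22)² = (-18 + 6*(1/22))² = (-18 + 3/11)² = (-195/11)² = 38025/121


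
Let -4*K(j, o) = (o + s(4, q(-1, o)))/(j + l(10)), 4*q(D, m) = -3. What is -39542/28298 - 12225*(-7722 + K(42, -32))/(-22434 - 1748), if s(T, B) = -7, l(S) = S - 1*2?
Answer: -10689043911397/2737208944 ≈ -3905.1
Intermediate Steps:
q(D, m) = -¾ (q(D, m) = (¼)*(-3) = -¾)
l(S) = -2 + S (l(S) = S - 2 = -2 + S)
K(j, o) = -(-7 + o)/(4*(8 + j)) (K(j, o) = -(o - 7)/(4*(j + (-2 + 10))) = -(-7 + o)/(4*(j + 8)) = -(-7 + o)/(4*(8 + j)))
-39542/28298 - 12225*(-7722 + K(42, -32))/(-22434 - 1748) = -39542/28298 - 12225*(-7722 + (7 - 1*(-32))/(4*(8 + 42)))/(-22434 - 1748) = -39542*1/28298 - 12225/((-24182/(-7722 + (¼)*(7 + 32)/50))) = -19771/14149 - 12225/((-24182/(-7722 + (¼)*(1/50)*39))) = -19771/14149 - 12225/((-24182/(-7722 + 39/200))) = -19771/14149 - 12225/((-24182/(-1544361/200))) = -19771/14149 - 12225/((-24182*(-200/1544361))) = -19771/14149 - 12225/4836400/1544361 = -19771/14149 - 12225*1544361/4836400 = -19771/14149 - 755192529/193456 = -10689043911397/2737208944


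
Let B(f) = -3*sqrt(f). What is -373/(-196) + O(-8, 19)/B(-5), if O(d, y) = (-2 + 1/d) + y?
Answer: 373/196 + 9*I*sqrt(5)/8 ≈ 1.9031 + 2.5156*I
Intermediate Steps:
O(d, y) = -2 + y + 1/d
-373/(-196) + O(-8, 19)/B(-5) = -373/(-196) + (-2 + 19 + 1/(-8))/((-3*I*sqrt(5))) = -373*(-1/196) + (-2 + 19 - 1/8)/((-3*I*sqrt(5))) = 373/196 + 135/(8*((-3*I*sqrt(5)))) = 373/196 + 135*(I*sqrt(5)/15)/8 = 373/196 + 9*I*sqrt(5)/8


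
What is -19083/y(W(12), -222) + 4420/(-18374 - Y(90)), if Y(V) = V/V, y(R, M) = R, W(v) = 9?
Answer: -2597703/1225 ≈ -2120.6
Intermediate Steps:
Y(V) = 1
-19083/y(W(12), -222) + 4420/(-18374 - Y(90)) = -19083/9 + 4420/(-18374 - 1*1) = -19083*⅑ + 4420/(-18374 - 1) = -6361/3 + 4420/(-18375) = -6361/3 + 4420*(-1/18375) = -6361/3 - 884/3675 = -2597703/1225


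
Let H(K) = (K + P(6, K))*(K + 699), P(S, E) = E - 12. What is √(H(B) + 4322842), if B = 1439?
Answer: 15*√46446 ≈ 3232.7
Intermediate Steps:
P(S, E) = -12 + E
H(K) = (-12 + 2*K)*(699 + K) (H(K) = (K + (-12 + K))*(K + 699) = (-12 + 2*K)*(699 + K))
√(H(B) + 4322842) = √((-8388 + 2*1439² + 1386*1439) + 4322842) = √((-8388 + 2*2070721 + 1994454) + 4322842) = √((-8388 + 4141442 + 1994454) + 4322842) = √(6127508 + 4322842) = √10450350 = 15*√46446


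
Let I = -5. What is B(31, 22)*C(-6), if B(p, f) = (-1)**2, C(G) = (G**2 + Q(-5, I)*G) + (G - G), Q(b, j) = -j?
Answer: 6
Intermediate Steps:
C(G) = G**2 + 5*G (C(G) = (G**2 + (-1*(-5))*G) + (G - G) = (G**2 + 5*G) + 0 = G**2 + 5*G)
B(p, f) = 1
B(31, 22)*C(-6) = 1*(-6*(5 - 6)) = 1*(-6*(-1)) = 1*6 = 6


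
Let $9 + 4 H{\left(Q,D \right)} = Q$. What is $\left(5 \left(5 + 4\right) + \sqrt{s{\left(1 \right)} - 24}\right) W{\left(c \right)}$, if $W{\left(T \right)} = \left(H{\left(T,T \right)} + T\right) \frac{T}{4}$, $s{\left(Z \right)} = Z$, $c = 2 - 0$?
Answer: $\frac{45}{8} + \frac{i \sqrt{23}}{8} \approx 5.625 + 0.59948 i$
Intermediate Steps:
$c = 2$ ($c = 2 + 0 = 2$)
$H{\left(Q,D \right)} = - \frac{9}{4} + \frac{Q}{4}$
$W{\left(T \right)} = \frac{T \left(- \frac{9}{4} + \frac{5 T}{4}\right)}{4}$ ($W{\left(T \right)} = \left(\left(- \frac{9}{4} + \frac{T}{4}\right) + T\right) \frac{T}{4} = \left(- \frac{9}{4} + \frac{5 T}{4}\right) T \frac{1}{4} = \left(- \frac{9}{4} + \frac{5 T}{4}\right) \frac{T}{4} = \frac{T \left(- \frac{9}{4} + \frac{5 T}{4}\right)}{4}$)
$\left(5 \left(5 + 4\right) + \sqrt{s{\left(1 \right)} - 24}\right) W{\left(c \right)} = \left(5 \left(5 + 4\right) + \sqrt{1 - 24}\right) \frac{1}{16} \cdot 2 \left(-9 + 5 \cdot 2\right) = \left(5 \cdot 9 + \sqrt{-23}\right) \frac{1}{16} \cdot 2 \left(-9 + 10\right) = \left(45 + i \sqrt{23}\right) \frac{1}{16} \cdot 2 \cdot 1 = \left(45 + i \sqrt{23}\right) \frac{1}{8} = \frac{45}{8} + \frac{i \sqrt{23}}{8}$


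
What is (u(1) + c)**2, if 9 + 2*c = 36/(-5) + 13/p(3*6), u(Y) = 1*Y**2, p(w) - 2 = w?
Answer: 73441/1600 ≈ 45.901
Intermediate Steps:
p(w) = 2 + w
u(Y) = Y**2
c = -311/40 (c = -9/2 + (36/(-5) + 13/(2 + 3*6))/2 = -9/2 + (36*(-1/5) + 13/(2 + 18))/2 = -9/2 + (-36/5 + 13/20)/2 = -9/2 + (1/2)*(-131/20) = -9/2 - 131/40 = -311/40 ≈ -7.7750)
(u(1) + c)**2 = (1**2 - 311/40)**2 = (1 - 311/40)**2 = (-271/40)**2 = 73441/1600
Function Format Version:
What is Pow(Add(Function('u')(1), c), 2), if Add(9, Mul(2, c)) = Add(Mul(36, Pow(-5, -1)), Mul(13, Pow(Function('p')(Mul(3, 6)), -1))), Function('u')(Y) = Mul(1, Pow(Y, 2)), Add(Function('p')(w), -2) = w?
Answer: Rational(73441, 1600) ≈ 45.901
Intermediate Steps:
Function('p')(w) = Add(2, w)
Function('u')(Y) = Pow(Y, 2)
c = Rational(-311, 40) (c = Add(Rational(-9, 2), Mul(Rational(1, 2), Add(Mul(36, Pow(-5, -1)), Mul(13, Pow(Add(2, Mul(3, 6)), -1))))) = Add(Rational(-9, 2), Mul(Rational(1, 2), Add(Mul(36, Rational(-1, 5)), Mul(13, Pow(Add(2, 18), -1))))) = Add(Rational(-9, 2), Mul(Rational(1, 2), Add(Rational(-36, 5), Mul(13, Pow(20, -1))))) = Add(Rational(-9, 2), Mul(Rational(1, 2), Add(Rational(-36, 5), Mul(13, Rational(1, 20))))) = Add(Rational(-9, 2), Mul(Rational(1, 2), Add(Rational(-36, 5), Rational(13, 20)))) = Add(Rational(-9, 2), Mul(Rational(1, 2), Rational(-131, 20))) = Add(Rational(-9, 2), Rational(-131, 40)) = Rational(-311, 40) ≈ -7.7750)
Pow(Add(Function('u')(1), c), 2) = Pow(Add(Pow(1, 2), Rational(-311, 40)), 2) = Pow(Add(1, Rational(-311, 40)), 2) = Pow(Rational(-271, 40), 2) = Rational(73441, 1600)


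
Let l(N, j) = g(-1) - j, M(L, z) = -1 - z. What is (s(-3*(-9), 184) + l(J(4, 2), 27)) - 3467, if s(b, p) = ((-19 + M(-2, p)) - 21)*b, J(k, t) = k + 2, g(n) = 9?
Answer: -9560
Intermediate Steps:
J(k, t) = 2 + k
l(N, j) = 9 - j
s(b, p) = b*(-41 - p) (s(b, p) = ((-19 + (-1 - p)) - 21)*b = ((-20 - p) - 21)*b = (-41 - p)*b = b*(-41 - p))
(s(-3*(-9), 184) + l(J(4, 2), 27)) - 3467 = (-(-3*(-9))*(41 + 184) + (9 - 1*27)) - 3467 = (-1*27*225 + (9 - 27)) - 3467 = (-6075 - 18) - 3467 = -6093 - 3467 = -9560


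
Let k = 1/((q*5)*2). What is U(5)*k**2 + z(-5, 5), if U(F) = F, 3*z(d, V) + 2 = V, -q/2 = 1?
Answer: 81/80 ≈ 1.0125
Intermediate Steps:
q = -2 (q = -2*1 = -2)
z(d, V) = -2/3 + V/3
k = -1/20 (k = 1/(-2*5*2) = 1/(-10*2) = 1/(-20) = -1/20 ≈ -0.050000)
U(5)*k**2 + z(-5, 5) = 5*(-1/20)**2 + (-2/3 + (1/3)*5) = 5*(1/400) + (-2/3 + 5/3) = 1/80 + 1 = 81/80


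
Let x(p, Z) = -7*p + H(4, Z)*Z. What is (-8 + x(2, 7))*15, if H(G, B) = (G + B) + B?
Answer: 1560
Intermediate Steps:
H(G, B) = G + 2*B (H(G, B) = (B + G) + B = G + 2*B)
x(p, Z) = -7*p + Z*(4 + 2*Z) (x(p, Z) = -7*p + (4 + 2*Z)*Z = -7*p + Z*(4 + 2*Z))
(-8 + x(2, 7))*15 = (-8 + (-7*2 + 2*7*(2 + 7)))*15 = (-8 + (-14 + 2*7*9))*15 = (-8 + (-14 + 126))*15 = (-8 + 112)*15 = 104*15 = 1560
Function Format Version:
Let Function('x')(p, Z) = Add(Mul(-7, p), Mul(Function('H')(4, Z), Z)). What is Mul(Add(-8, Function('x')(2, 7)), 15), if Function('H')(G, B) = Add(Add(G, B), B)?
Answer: 1560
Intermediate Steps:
Function('H')(G, B) = Add(G, Mul(2, B)) (Function('H')(G, B) = Add(Add(B, G), B) = Add(G, Mul(2, B)))
Function('x')(p, Z) = Add(Mul(-7, p), Mul(Z, Add(4, Mul(2, Z)))) (Function('x')(p, Z) = Add(Mul(-7, p), Mul(Add(4, Mul(2, Z)), Z)) = Add(Mul(-7, p), Mul(Z, Add(4, Mul(2, Z)))))
Mul(Add(-8, Function('x')(2, 7)), 15) = Mul(Add(-8, Add(Mul(-7, 2), Mul(2, 7, Add(2, 7)))), 15) = Mul(Add(-8, Add(-14, Mul(2, 7, 9))), 15) = Mul(Add(-8, Add(-14, 126)), 15) = Mul(Add(-8, 112), 15) = Mul(104, 15) = 1560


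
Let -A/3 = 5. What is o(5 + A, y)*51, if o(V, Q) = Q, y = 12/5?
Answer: 612/5 ≈ 122.40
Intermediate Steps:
y = 12/5 (y = 12*(⅕) = 12/5 ≈ 2.4000)
A = -15 (A = -3*5 = -15)
o(5 + A, y)*51 = (12/5)*51 = 612/5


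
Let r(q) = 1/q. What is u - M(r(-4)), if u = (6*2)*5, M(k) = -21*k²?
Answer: 981/16 ≈ 61.313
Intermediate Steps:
u = 60 (u = 12*5 = 60)
u - M(r(-4)) = 60 - (-21)*(1/(-4))² = 60 - (-21)*(-¼)² = 60 - (-21)/16 = 60 - 1*(-21/16) = 60 + 21/16 = 981/16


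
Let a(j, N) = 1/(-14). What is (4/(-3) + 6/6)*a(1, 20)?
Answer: 1/42 ≈ 0.023810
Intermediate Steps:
a(j, N) = -1/14
(4/(-3) + 6/6)*a(1, 20) = (4/(-3) + 6/6)*(-1/14) = (4*(-1/3) + 6*(1/6))*(-1/14) = (-4/3 + 1)*(-1/14) = -1/3*(-1/14) = 1/42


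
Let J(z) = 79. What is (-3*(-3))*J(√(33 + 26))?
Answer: 711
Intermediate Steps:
(-3*(-3))*J(√(33 + 26)) = -3*(-3)*79 = 9*79 = 711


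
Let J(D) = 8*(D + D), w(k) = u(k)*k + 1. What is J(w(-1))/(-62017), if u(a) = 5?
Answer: 64/62017 ≈ 0.0010320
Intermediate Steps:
w(k) = 1 + 5*k (w(k) = 5*k + 1 = 1 + 5*k)
J(D) = 16*D (J(D) = 8*(2*D) = 16*D)
J(w(-1))/(-62017) = (16*(1 + 5*(-1)))/(-62017) = (16*(1 - 5))*(-1/62017) = (16*(-4))*(-1/62017) = -64*(-1/62017) = 64/62017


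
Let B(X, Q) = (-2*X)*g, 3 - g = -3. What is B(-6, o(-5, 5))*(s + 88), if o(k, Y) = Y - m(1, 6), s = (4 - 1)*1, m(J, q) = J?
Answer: 6552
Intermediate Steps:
g = 6 (g = 3 - 1*(-3) = 3 + 3 = 6)
s = 3 (s = 3*1 = 3)
o(k, Y) = -1 + Y (o(k, Y) = Y - 1*1 = Y - 1 = -1 + Y)
B(X, Q) = -12*X (B(X, Q) = -2*X*6 = -12*X)
B(-6, o(-5, 5))*(s + 88) = (-12*(-6))*(3 + 88) = 72*91 = 6552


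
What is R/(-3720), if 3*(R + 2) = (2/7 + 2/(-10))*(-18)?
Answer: 11/16275 ≈ 0.00067588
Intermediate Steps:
R = -88/35 (R = -2 + ((2/7 + 2/(-10))*(-18))/3 = -2 + ((2*(⅐) + 2*(-⅒))*(-18))/3 = -2 + ((2/7 - ⅕)*(-18))/3 = -2 + ((3/35)*(-18))/3 = -2 + (⅓)*(-54/35) = -2 - 18/35 = -88/35 ≈ -2.5143)
R/(-3720) = -88/35/(-3720) = -88/35*(-1/3720) = 11/16275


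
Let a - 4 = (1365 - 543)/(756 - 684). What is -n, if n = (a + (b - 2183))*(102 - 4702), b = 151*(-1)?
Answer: -31996450/3 ≈ -1.0665e+7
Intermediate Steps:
b = -151
a = 185/12 (a = 4 + (1365 - 543)/(756 - 684) = 4 + 822/72 = 4 + 822*(1/72) = 4 + 137/12 = 185/12 ≈ 15.417)
n = 31996450/3 (n = (185/12 + (-151 - 2183))*(102 - 4702) = (185/12 - 2334)*(-4600) = -27823/12*(-4600) = 31996450/3 ≈ 1.0665e+7)
-n = -1*31996450/3 = -31996450/3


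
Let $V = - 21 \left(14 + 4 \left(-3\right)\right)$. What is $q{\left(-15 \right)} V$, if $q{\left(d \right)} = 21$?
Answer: $-882$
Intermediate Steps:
$V = -42$ ($V = - 21 \left(14 - 12\right) = \left(-21\right) 2 = -42$)
$q{\left(-15 \right)} V = 21 \left(-42\right) = -882$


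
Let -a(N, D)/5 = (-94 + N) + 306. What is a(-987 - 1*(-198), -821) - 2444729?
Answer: -2441844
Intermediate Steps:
a(N, D) = -1060 - 5*N (a(N, D) = -5*((-94 + N) + 306) = -5*(212 + N) = -1060 - 5*N)
a(-987 - 1*(-198), -821) - 2444729 = (-1060 - 5*(-987 - 1*(-198))) - 2444729 = (-1060 - 5*(-987 + 198)) - 2444729 = (-1060 - 5*(-789)) - 2444729 = (-1060 + 3945) - 2444729 = 2885 - 2444729 = -2441844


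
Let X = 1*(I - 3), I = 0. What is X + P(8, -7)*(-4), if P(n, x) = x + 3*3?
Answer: -11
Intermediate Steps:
P(n, x) = 9 + x (P(n, x) = x + 9 = 9 + x)
X = -3 (X = 1*(0 - 3) = 1*(-3) = -3)
X + P(8, -7)*(-4) = -3 + (9 - 7)*(-4) = -3 + 2*(-4) = -3 - 8 = -11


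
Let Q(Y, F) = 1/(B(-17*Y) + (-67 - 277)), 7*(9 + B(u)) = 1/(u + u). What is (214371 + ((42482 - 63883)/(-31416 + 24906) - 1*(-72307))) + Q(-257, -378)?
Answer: 4477365892555933/15617921830 ≈ 2.8668e+5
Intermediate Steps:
B(u) = -9 + 1/(14*u) (B(u) = -9 + 1/(7*(u + u)) = -9 + 1/(7*((2*u))) = -9 + (1/(2*u))/7 = -9 + 1/(14*u))
Q(Y, F) = 1/(-353 - 1/(238*Y)) (Q(Y, F) = 1/((-9 + 1/(14*((-17*Y)))) + (-67 - 277)) = 1/((-9 + (-1/(17*Y))/14) - 344) = 1/((-9 - 1/(238*Y)) - 344) = 1/(-353 - 1/(238*Y)))
(214371 + ((42482 - 63883)/(-31416 + 24906) - 1*(-72307))) + Q(-257, -378) = (214371 + ((42482 - 63883)/(-31416 + 24906) - 1*(-72307))) - 238*(-257)/(1 + 84014*(-257)) = (214371 + (-21401/(-6510) + 72307)) - 238*(-257)/(1 - 21591598) = (214371 + (-21401*(-1/6510) + 72307)) - 238*(-257)/(-21591597) = (214371 + (21401/6510 + 72307)) - 238*(-257)*(-1/21591597) = (214371 + 470739971/6510) - 61166/21591597 = 1866295181/6510 - 61166/21591597 = 4477365892555933/15617921830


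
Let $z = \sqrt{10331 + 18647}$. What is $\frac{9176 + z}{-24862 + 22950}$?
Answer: $- \frac{1147}{239} - \frac{\sqrt{28978}}{1912} \approx -4.8882$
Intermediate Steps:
$z = \sqrt{28978} \approx 170.23$
$\frac{9176 + z}{-24862 + 22950} = \frac{9176 + \sqrt{28978}}{-24862 + 22950} = \frac{9176 + \sqrt{28978}}{-1912} = \left(9176 + \sqrt{28978}\right) \left(- \frac{1}{1912}\right) = - \frac{1147}{239} - \frac{\sqrt{28978}}{1912}$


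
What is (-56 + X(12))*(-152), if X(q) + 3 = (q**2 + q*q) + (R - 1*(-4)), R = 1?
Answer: -35568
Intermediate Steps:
X(q) = 2 + 2*q**2 (X(q) = -3 + ((q**2 + q*q) + (1 - 1*(-4))) = -3 + ((q**2 + q**2) + (1 + 4)) = -3 + (2*q**2 + 5) = -3 + (5 + 2*q**2) = 2 + 2*q**2)
(-56 + X(12))*(-152) = (-56 + (2 + 2*12**2))*(-152) = (-56 + (2 + 2*144))*(-152) = (-56 + (2 + 288))*(-152) = (-56 + 290)*(-152) = 234*(-152) = -35568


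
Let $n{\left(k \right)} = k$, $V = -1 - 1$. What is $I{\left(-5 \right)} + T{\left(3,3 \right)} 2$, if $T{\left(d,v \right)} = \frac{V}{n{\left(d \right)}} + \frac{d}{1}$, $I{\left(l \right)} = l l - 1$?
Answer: $\frac{86}{3} \approx 28.667$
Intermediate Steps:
$V = -2$ ($V = -1 - 1 = -2$)
$I{\left(l \right)} = -1 + l^{2}$ ($I{\left(l \right)} = l^{2} - 1 = -1 + l^{2}$)
$T{\left(d,v \right)} = d - \frac{2}{d}$ ($T{\left(d,v \right)} = - \frac{2}{d} + \frac{d}{1} = - \frac{2}{d} + d 1 = - \frac{2}{d} + d = d - \frac{2}{d}$)
$I{\left(-5 \right)} + T{\left(3,3 \right)} 2 = \left(-1 + \left(-5\right)^{2}\right) + \left(3 - \frac{2}{3}\right) 2 = \left(-1 + 25\right) + \left(3 - \frac{2}{3}\right) 2 = 24 + \left(3 - \frac{2}{3}\right) 2 = 24 + \frac{7}{3} \cdot 2 = 24 + \frac{14}{3} = \frac{86}{3}$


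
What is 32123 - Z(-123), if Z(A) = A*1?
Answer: 32246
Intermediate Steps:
Z(A) = A
32123 - Z(-123) = 32123 - 1*(-123) = 32123 + 123 = 32246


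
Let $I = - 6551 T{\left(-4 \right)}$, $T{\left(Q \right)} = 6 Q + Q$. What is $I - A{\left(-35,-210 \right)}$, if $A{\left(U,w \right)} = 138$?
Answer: $183290$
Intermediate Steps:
$T{\left(Q \right)} = 7 Q$
$I = 183428$ ($I = - 6551 \cdot 7 \left(-4\right) = \left(-6551\right) \left(-28\right) = 183428$)
$I - A{\left(-35,-210 \right)} = 183428 - 138 = 183290$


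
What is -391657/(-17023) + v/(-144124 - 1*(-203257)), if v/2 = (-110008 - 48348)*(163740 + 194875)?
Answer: -1933409582605859/1006621059 ≈ -1.9207e+6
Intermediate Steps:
v = -113577673880 (v = 2*((-110008 - 48348)*(163740 + 194875)) = 2*(-158356*358615) = 2*(-56788836940) = -113577673880)
-391657/(-17023) + v/(-144124 - 1*(-203257)) = -391657/(-17023) - 113577673880/(-144124 - 1*(-203257)) = -391657*(-1/17023) - 113577673880/(-144124 + 203257) = 391657/17023 - 113577673880/59133 = -1933409582605859/1006621059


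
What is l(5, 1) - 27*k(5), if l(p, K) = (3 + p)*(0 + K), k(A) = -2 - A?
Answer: 197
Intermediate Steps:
l(p, K) = K*(3 + p) (l(p, K) = (3 + p)*K = K*(3 + p))
l(5, 1) - 27*k(5) = 1*(3 + 5) - 27*(-2 - 1*5) = 1*8 - 27*(-2 - 5) = 8 - 27*(-7) = 8 + 189 = 197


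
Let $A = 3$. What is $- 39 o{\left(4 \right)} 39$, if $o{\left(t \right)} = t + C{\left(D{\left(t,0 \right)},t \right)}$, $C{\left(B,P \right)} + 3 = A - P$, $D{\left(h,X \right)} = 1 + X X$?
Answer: $0$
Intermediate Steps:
$D{\left(h,X \right)} = 1 + X^{2}$
$C{\left(B,P \right)} = - P$ ($C{\left(B,P \right)} = -3 - \left(-3 + P\right) = - P$)
$o{\left(t \right)} = 0$ ($o{\left(t \right)} = t - t = 0$)
$- 39 o{\left(4 \right)} 39 = \left(-39\right) 0 \cdot 39 = 0 \cdot 39 = 0$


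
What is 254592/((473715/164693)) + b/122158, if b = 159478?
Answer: 284561215697401/3214893165 ≈ 88513.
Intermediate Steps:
254592/((473715/164693)) + b/122158 = 254592/((473715/164693)) + 159478/122158 = 254592/((473715*(1/164693))) + 159478*(1/122158) = 254592/(473715/164693) + 79739/61079 = 254592*(164693/473715) + 79739/61079 = 4658835584/52635 + 79739/61079 = 284561215697401/3214893165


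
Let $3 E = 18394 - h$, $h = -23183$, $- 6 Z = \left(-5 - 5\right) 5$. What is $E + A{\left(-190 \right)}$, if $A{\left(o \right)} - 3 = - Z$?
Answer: $\frac{41561}{3} \approx 13854.0$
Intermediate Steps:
$Z = \frac{25}{3}$ ($Z = - \frac{\left(-5 - 5\right) 5}{6} = - \frac{\left(-10\right) 5}{6} = \left(- \frac{1}{6}\right) \left(-50\right) = \frac{25}{3} \approx 8.3333$)
$A{\left(o \right)} = - \frac{16}{3}$ ($A{\left(o \right)} = 3 - \frac{25}{3} = - \frac{16}{3}$)
$E = 13859$ ($E = \frac{18394 - -23183}{3} = \frac{18394 + 23183}{3} = \frac{1}{3} \cdot 41577 = 13859$)
$E + A{\left(-190 \right)} = 13859 - \frac{16}{3} = \frac{41561}{3}$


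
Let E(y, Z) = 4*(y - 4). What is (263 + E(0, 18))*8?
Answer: 1976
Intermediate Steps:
E(y, Z) = -16 + 4*y (E(y, Z) = 4*(-4 + y) = -16 + 4*y)
(263 + E(0, 18))*8 = (263 + (-16 + 4*0))*8 = (263 + (-16 + 0))*8 = (263 - 16)*8 = 247*8 = 1976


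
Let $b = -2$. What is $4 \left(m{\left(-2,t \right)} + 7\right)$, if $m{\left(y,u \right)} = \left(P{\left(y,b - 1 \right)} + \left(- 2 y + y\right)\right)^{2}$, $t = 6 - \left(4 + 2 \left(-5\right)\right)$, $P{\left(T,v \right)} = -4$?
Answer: $44$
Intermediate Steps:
$t = 12$ ($t = 6 - \left(4 - 10\right) = 6 - -6 = 6 + 6 = 12$)
$m{\left(y,u \right)} = \left(-4 - y\right)^{2}$ ($m{\left(y,u \right)} = \left(-4 + \left(- 2 y + y\right)\right)^{2} = \left(-4 - y\right)^{2}$)
$4 \left(m{\left(-2,t \right)} + 7\right) = 4 \left(\left(4 - 2\right)^{2} + 7\right) = 4 \left(2^{2} + 7\right) = 4 \left(4 + 7\right) = 4 \cdot 11 = 44$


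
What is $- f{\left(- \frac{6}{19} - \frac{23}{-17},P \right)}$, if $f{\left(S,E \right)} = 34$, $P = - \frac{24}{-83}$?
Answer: $-34$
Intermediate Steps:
$P = \frac{24}{83}$ ($P = \left(-24\right) \left(- \frac{1}{83}\right) = \frac{24}{83} \approx 0.28916$)
$- f{\left(- \frac{6}{19} - \frac{23}{-17},P \right)} = \left(-1\right) 34 = -34$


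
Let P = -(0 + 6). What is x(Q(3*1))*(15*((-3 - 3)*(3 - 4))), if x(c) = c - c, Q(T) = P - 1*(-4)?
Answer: 0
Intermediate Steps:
P = -6 (P = -1*6 = -6)
Q(T) = -2 (Q(T) = -6 - 1*(-4) = -6 + 4 = -2)
x(c) = 0
x(Q(3*1))*(15*((-3 - 3)*(3 - 4))) = 0*(15*((-3 - 3)*(3 - 4))) = 0*(15*(-6*(-1))) = 0*(15*6) = 0*90 = 0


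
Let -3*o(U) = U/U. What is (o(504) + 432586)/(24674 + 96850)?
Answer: 68303/19188 ≈ 3.5597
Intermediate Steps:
o(U) = -⅓ (o(U) = -U/(3*U) = -⅓*1 = -⅓)
(o(504) + 432586)/(24674 + 96850) = (-⅓ + 432586)/(24674 + 96850) = (1297757/3)/121524 = (1297757/3)*(1/121524) = 68303/19188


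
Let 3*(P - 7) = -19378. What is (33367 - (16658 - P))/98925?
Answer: 6154/59355 ≈ 0.10368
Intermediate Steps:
P = -19357/3 (P = 7 + (1/3)*(-19378) = 7 - 19378/3 = -19357/3 ≈ -6452.3)
(33367 - (16658 - P))/98925 = (33367 - (16658 - 1*(-19357/3)))/98925 = (33367 - (16658 + 19357/3))*(1/98925) = (33367 - 1*69331/3)*(1/98925) = (33367 - 69331/3)*(1/98925) = (30770/3)*(1/98925) = 6154/59355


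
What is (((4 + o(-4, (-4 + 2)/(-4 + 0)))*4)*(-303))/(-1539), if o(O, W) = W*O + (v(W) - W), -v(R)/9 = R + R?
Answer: -1010/171 ≈ -5.9064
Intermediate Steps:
v(R) = -18*R (v(R) = -9*(R + R) = -18*R)
o(O, W) = -19*W + O*W (o(O, W) = W*O + (-18*W - W) = O*W - 19*W = -19*W + O*W)
(((4 + o(-4, (-4 + 2)/(-4 + 0)))*4)*(-303))/(-1539) = (((4 + ((-4 + 2)/(-4 + 0))*(-19 - 4))*4)*(-303))/(-1539) = (((4 - 2/(-4)*(-23))*4)*(-303))*(-1/1539) = (((4 - 2*(-1/4)*(-23))*4)*(-303))*(-1/1539) = (((4 + (1/2)*(-23))*4)*(-303))*(-1/1539) = (((4 - 23/2)*4)*(-303))*(-1/1539) = (-15/2*4*(-303))*(-1/1539) = -30*(-303)*(-1/1539) = 9090*(-1/1539) = -1010/171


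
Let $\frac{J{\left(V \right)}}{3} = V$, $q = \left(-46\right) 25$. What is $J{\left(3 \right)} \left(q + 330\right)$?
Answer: $-7380$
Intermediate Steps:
$q = -1150$
$J{\left(V \right)} = 3 V$
$J{\left(3 \right)} \left(q + 330\right) = 3 \cdot 3 \left(-1150 + 330\right) = 9 \left(-820\right) = -7380$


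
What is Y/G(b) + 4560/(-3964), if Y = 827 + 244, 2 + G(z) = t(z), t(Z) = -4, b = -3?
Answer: -356067/1982 ≈ -179.65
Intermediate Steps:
G(z) = -6 (G(z) = -2 - 4 = -6)
Y = 1071
Y/G(b) + 4560/(-3964) = 1071/(-6) + 4560/(-3964) = 1071*(-⅙) + 4560*(-1/3964) = -357/2 - 1140/991 = -356067/1982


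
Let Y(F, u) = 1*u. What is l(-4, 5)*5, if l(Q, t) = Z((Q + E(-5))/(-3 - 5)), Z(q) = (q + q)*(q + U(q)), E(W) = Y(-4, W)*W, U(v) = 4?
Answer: -1155/32 ≈ -36.094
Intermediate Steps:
Y(F, u) = u
E(W) = W² (E(W) = W*W = W²)
Z(q) = 2*q*(4 + q) (Z(q) = (q + q)*(q + 4) = (2*q)*(4 + q) = 2*q*(4 + q))
l(Q, t) = 2*(-25/8 - Q/8)*(7/8 - Q/8) (l(Q, t) = 2*((Q + (-5)²)/(-3 - 5))*(4 + (Q + (-5)²)/(-3 - 5)) = 2*((Q + 25)/(-8))*(4 + (Q + 25)/(-8)) = 2*((25 + Q)*(-⅛))*(4 + (25 + Q)*(-⅛)) = 2*(-25/8 - Q/8)*(4 + (-25/8 - Q/8)) = 2*(-25/8 - Q/8)*(7/8 - Q/8))
l(-4, 5)*5 = ((-7 - 4)*(25 - 4)/32)*5 = ((1/32)*(-11)*21)*5 = -231/32*5 = -1155/32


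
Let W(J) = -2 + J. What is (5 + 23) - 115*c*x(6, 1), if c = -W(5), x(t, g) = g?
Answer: 373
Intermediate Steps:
c = -3 (c = -(-2 + 5) = -1*3 = -3)
(5 + 23) - 115*c*x(6, 1) = (5 + 23) - (-345) = 28 - 115*(-3) = 28 + 345 = 373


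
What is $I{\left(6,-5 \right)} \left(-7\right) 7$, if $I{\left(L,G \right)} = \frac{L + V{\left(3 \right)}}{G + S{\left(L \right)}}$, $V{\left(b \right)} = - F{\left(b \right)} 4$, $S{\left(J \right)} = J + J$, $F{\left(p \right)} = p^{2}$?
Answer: $210$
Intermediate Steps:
$S{\left(J \right)} = 2 J$
$V{\left(b \right)} = - 4 b^{2}$ ($V{\left(b \right)} = - b^{2} \cdot 4 = - 4 b^{2}$)
$I{\left(L,G \right)} = \frac{-36 + L}{G + 2 L}$ ($I{\left(L,G \right)} = \frac{L - 4 \cdot 3^{2}}{G + 2 L} = \frac{L - 36}{G + 2 L} = \frac{-36 + L}{G + 2 L}$)
$I{\left(6,-5 \right)} \left(-7\right) 7 = \frac{-36 + 6}{-5 + 2 \cdot 6} \left(-7\right) 7 = \frac{1}{-5 + 12} \left(-30\right) \left(-7\right) 7 = \frac{1}{7} \left(-30\right) \left(-7\right) 7 = \left(- \frac{30}{7}\right) \left(-7\right) 7 = 30 \cdot 7 = 210$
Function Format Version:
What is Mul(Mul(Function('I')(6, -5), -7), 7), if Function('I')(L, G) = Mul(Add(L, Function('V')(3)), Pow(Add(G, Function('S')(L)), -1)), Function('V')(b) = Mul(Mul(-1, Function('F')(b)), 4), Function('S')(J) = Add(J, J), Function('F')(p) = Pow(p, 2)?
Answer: 210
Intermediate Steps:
Function('S')(J) = Mul(2, J)
Function('V')(b) = Mul(-4, Pow(b, 2)) (Function('V')(b) = Mul(Mul(-1, Pow(b, 2)), 4) = Mul(-4, Pow(b, 2)))
Function('I')(L, G) = Mul(Pow(Add(G, Mul(2, L)), -1), Add(-36, L)) (Function('I')(L, G) = Mul(Add(L, Mul(-4, Pow(3, 2))), Pow(Add(G, Mul(2, L)), -1)) = Mul(Add(L, Mul(-4, 9)), Pow(Add(G, Mul(2, L)), -1)) = Mul(Add(L, -36), Pow(Add(G, Mul(2, L)), -1)) = Mul(Add(-36, L), Pow(Add(G, Mul(2, L)), -1)) = Mul(Pow(Add(G, Mul(2, L)), -1), Add(-36, L)))
Mul(Mul(Function('I')(6, -5), -7), 7) = Mul(Mul(Mul(Pow(Add(-5, Mul(2, 6)), -1), Add(-36, 6)), -7), 7) = Mul(Mul(Mul(Pow(Add(-5, 12), -1), -30), -7), 7) = Mul(Mul(Mul(Pow(7, -1), -30), -7), 7) = Mul(Mul(Mul(Rational(1, 7), -30), -7), 7) = Mul(Mul(Rational(-30, 7), -7), 7) = Mul(30, 7) = 210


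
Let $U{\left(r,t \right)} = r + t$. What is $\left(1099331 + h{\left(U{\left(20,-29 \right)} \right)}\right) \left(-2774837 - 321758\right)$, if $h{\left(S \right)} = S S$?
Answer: $-3404433702140$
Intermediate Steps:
$h{\left(S \right)} = S^{2}$
$\left(1099331 + h{\left(U{\left(20,-29 \right)} \right)}\right) \left(-2774837 - 321758\right) = \left(1099331 + \left(20 - 29\right)^{2}\right) \left(-2774837 - 321758\right) = \left(1099331 + \left(-9\right)^{2}\right) \left(-3096595\right) = \left(1099331 + 81\right) \left(-3096595\right) = 1099412 \left(-3096595\right) = -3404433702140$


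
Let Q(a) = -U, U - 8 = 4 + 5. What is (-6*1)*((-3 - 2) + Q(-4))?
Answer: 132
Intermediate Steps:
U = 17 (U = 8 + (4 + 5) = 8 + 9 = 17)
Q(a) = -17 (Q(a) = -1*17 = -17)
(-6*1)*((-3 - 2) + Q(-4)) = (-6*1)*((-3 - 2) - 17) = -6*(-5 - 17) = -6*(-22) = 132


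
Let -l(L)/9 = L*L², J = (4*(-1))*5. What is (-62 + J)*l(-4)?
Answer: -47232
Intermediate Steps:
J = -20 (J = -4*5 = -20)
l(L) = -9*L³ (l(L) = -9*L*L² = -9*L³)
(-62 + J)*l(-4) = (-62 - 20)*(-9*(-4)³) = -(-738)*(-64) = -82*576 = -47232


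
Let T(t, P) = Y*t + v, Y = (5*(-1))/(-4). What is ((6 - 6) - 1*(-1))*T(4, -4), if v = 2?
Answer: 7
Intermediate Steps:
Y = 5/4 (Y = -5*(-1/4) = 5/4 ≈ 1.2500)
T(t, P) = 2 + 5*t/4 (T(t, P) = 5*t/4 + 2 = 2 + 5*t/4)
((6 - 6) - 1*(-1))*T(4, -4) = ((6 - 6) - 1*(-1))*(2 + (5/4)*4) = (0 + 1)*(2 + 5) = 1*7 = 7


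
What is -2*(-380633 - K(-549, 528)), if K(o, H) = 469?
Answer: 762204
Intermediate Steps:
-2*(-380633 - K(-549, 528)) = -2*(-380633 - 1*469) = -2*(-380633 - 469) = -2*(-381102) = 762204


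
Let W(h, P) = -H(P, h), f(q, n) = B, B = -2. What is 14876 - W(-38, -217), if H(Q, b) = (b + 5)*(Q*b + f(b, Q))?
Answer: -257176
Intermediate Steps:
f(q, n) = -2
H(Q, b) = (-2 + Q*b)*(5 + b) (H(Q, b) = (b + 5)*(Q*b - 2) = (5 + b)*(-2 + Q*b) = (-2 + Q*b)*(5 + b))
W(h, P) = 10 + 2*h - P*h² - 5*P*h (W(h, P) = -(-10 - 2*h + P*h² + 5*P*h) = 10 + 2*h - P*h² - 5*P*h)
14876 - W(-38, -217) = 14876 - (10 + 2*(-38) - 1*(-217)*(-38)² - 5*(-217)*(-38)) = 14876 - (10 - 76 - 1*(-217)*1444 - 41230) = 14876 - (10 - 76 + 313348 - 41230) = 14876 - 1*272052 = 14876 - 272052 = -257176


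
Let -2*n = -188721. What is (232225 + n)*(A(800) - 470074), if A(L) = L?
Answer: -153258083927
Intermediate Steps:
n = 188721/2 (n = -½*(-188721) = 188721/2 ≈ 94361.)
(232225 + n)*(A(800) - 470074) = (232225 + 188721/2)*(800 - 470074) = (653171/2)*(-469274) = -153258083927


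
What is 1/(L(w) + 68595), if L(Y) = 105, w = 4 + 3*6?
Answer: 1/68700 ≈ 1.4556e-5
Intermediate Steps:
w = 22 (w = 4 + 18 = 22)
1/(L(w) + 68595) = 1/(105 + 68595) = 1/68700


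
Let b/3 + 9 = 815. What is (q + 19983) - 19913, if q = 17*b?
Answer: 41176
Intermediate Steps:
b = 2418 (b = -27 + 3*815 = -27 + 2445 = 2418)
q = 41106 (q = 17*2418 = 41106)
(q + 19983) - 19913 = (41106 + 19983) - 19913 = 61089 - 19913 = 41176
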